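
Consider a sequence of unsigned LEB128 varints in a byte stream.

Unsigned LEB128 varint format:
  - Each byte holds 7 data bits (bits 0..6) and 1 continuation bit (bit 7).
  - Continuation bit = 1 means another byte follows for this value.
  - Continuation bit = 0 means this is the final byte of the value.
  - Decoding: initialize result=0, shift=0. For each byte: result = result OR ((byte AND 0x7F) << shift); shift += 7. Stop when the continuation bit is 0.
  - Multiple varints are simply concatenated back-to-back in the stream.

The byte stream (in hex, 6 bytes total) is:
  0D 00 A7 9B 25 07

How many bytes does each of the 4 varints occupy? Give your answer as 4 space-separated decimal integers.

Answer: 1 1 3 1

Derivation:
  byte[0]=0x0D cont=0 payload=0x0D=13: acc |= 13<<0 -> acc=13 shift=7 [end]
Varint 1: bytes[0:1] = 0D -> value 13 (1 byte(s))
  byte[1]=0x00 cont=0 payload=0x00=0: acc |= 0<<0 -> acc=0 shift=7 [end]
Varint 2: bytes[1:2] = 00 -> value 0 (1 byte(s))
  byte[2]=0xA7 cont=1 payload=0x27=39: acc |= 39<<0 -> acc=39 shift=7
  byte[3]=0x9B cont=1 payload=0x1B=27: acc |= 27<<7 -> acc=3495 shift=14
  byte[4]=0x25 cont=0 payload=0x25=37: acc |= 37<<14 -> acc=609703 shift=21 [end]
Varint 3: bytes[2:5] = A7 9B 25 -> value 609703 (3 byte(s))
  byte[5]=0x07 cont=0 payload=0x07=7: acc |= 7<<0 -> acc=7 shift=7 [end]
Varint 4: bytes[5:6] = 07 -> value 7 (1 byte(s))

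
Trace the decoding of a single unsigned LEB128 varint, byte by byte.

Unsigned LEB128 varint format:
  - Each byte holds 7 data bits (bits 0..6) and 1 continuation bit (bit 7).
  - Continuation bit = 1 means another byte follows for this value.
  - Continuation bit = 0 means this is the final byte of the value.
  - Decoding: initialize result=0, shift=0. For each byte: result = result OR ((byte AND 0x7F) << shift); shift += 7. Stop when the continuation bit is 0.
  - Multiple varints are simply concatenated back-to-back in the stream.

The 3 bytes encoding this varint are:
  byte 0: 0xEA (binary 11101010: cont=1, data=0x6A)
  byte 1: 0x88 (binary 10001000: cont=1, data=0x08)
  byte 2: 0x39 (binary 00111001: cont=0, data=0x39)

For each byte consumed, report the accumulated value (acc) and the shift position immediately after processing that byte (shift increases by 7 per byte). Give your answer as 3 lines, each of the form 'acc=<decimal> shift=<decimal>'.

Answer: acc=106 shift=7
acc=1130 shift=14
acc=935018 shift=21

Derivation:
byte 0=0xEA: payload=0x6A=106, contrib = 106<<0 = 106; acc -> 106, shift -> 7
byte 1=0x88: payload=0x08=8, contrib = 8<<7 = 1024; acc -> 1130, shift -> 14
byte 2=0x39: payload=0x39=57, contrib = 57<<14 = 933888; acc -> 935018, shift -> 21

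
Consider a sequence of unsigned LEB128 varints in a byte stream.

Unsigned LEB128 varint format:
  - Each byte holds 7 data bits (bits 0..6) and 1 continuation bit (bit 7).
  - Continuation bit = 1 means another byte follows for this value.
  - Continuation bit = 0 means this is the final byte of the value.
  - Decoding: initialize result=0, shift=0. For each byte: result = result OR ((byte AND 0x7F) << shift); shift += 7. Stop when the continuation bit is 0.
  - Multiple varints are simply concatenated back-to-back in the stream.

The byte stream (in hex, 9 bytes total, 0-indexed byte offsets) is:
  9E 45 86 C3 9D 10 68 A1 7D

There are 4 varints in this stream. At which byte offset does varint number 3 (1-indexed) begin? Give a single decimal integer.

Answer: 6

Derivation:
  byte[0]=0x9E cont=1 payload=0x1E=30: acc |= 30<<0 -> acc=30 shift=7
  byte[1]=0x45 cont=0 payload=0x45=69: acc |= 69<<7 -> acc=8862 shift=14 [end]
Varint 1: bytes[0:2] = 9E 45 -> value 8862 (2 byte(s))
  byte[2]=0x86 cont=1 payload=0x06=6: acc |= 6<<0 -> acc=6 shift=7
  byte[3]=0xC3 cont=1 payload=0x43=67: acc |= 67<<7 -> acc=8582 shift=14
  byte[4]=0x9D cont=1 payload=0x1D=29: acc |= 29<<14 -> acc=483718 shift=21
  byte[5]=0x10 cont=0 payload=0x10=16: acc |= 16<<21 -> acc=34038150 shift=28 [end]
Varint 2: bytes[2:6] = 86 C3 9D 10 -> value 34038150 (4 byte(s))
  byte[6]=0x68 cont=0 payload=0x68=104: acc |= 104<<0 -> acc=104 shift=7 [end]
Varint 3: bytes[6:7] = 68 -> value 104 (1 byte(s))
  byte[7]=0xA1 cont=1 payload=0x21=33: acc |= 33<<0 -> acc=33 shift=7
  byte[8]=0x7D cont=0 payload=0x7D=125: acc |= 125<<7 -> acc=16033 shift=14 [end]
Varint 4: bytes[7:9] = A1 7D -> value 16033 (2 byte(s))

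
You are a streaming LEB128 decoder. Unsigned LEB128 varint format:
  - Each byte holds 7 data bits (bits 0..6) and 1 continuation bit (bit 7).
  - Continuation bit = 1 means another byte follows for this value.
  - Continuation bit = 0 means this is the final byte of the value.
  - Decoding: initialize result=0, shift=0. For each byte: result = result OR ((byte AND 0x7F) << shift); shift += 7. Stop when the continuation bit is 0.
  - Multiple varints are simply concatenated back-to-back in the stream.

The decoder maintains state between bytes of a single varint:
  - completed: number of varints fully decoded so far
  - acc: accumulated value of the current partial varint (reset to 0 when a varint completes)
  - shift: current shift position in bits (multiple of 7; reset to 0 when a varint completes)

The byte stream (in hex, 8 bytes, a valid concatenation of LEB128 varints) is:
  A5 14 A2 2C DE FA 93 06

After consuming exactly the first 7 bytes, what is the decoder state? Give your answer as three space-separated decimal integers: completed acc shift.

byte[0]=0xA5 cont=1 payload=0x25: acc |= 37<<0 -> completed=0 acc=37 shift=7
byte[1]=0x14 cont=0 payload=0x14: varint #1 complete (value=2597); reset -> completed=1 acc=0 shift=0
byte[2]=0xA2 cont=1 payload=0x22: acc |= 34<<0 -> completed=1 acc=34 shift=7
byte[3]=0x2C cont=0 payload=0x2C: varint #2 complete (value=5666); reset -> completed=2 acc=0 shift=0
byte[4]=0xDE cont=1 payload=0x5E: acc |= 94<<0 -> completed=2 acc=94 shift=7
byte[5]=0xFA cont=1 payload=0x7A: acc |= 122<<7 -> completed=2 acc=15710 shift=14
byte[6]=0x93 cont=1 payload=0x13: acc |= 19<<14 -> completed=2 acc=327006 shift=21

Answer: 2 327006 21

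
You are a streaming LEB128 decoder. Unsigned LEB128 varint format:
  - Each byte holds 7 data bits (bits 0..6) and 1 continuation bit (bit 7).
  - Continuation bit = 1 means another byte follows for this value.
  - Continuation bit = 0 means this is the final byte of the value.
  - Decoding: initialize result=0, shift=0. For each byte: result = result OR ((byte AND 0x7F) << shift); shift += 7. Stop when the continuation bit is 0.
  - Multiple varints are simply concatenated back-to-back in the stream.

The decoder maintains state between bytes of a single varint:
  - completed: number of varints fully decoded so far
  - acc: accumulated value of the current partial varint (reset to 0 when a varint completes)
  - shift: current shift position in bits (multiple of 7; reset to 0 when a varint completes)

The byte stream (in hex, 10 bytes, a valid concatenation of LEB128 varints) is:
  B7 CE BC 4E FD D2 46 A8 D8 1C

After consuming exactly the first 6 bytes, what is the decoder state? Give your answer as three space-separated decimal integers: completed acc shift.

byte[0]=0xB7 cont=1 payload=0x37: acc |= 55<<0 -> completed=0 acc=55 shift=7
byte[1]=0xCE cont=1 payload=0x4E: acc |= 78<<7 -> completed=0 acc=10039 shift=14
byte[2]=0xBC cont=1 payload=0x3C: acc |= 60<<14 -> completed=0 acc=993079 shift=21
byte[3]=0x4E cont=0 payload=0x4E: varint #1 complete (value=164570935); reset -> completed=1 acc=0 shift=0
byte[4]=0xFD cont=1 payload=0x7D: acc |= 125<<0 -> completed=1 acc=125 shift=7
byte[5]=0xD2 cont=1 payload=0x52: acc |= 82<<7 -> completed=1 acc=10621 shift=14

Answer: 1 10621 14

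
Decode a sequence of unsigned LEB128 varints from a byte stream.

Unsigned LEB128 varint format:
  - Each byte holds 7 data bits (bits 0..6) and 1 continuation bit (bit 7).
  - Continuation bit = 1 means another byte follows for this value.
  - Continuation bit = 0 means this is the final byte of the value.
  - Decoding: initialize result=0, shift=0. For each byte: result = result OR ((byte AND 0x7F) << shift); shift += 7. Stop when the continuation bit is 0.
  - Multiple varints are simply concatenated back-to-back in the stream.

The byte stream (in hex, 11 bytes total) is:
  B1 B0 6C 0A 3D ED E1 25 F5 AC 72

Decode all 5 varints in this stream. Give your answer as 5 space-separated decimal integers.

  byte[0]=0xB1 cont=1 payload=0x31=49: acc |= 49<<0 -> acc=49 shift=7
  byte[1]=0xB0 cont=1 payload=0x30=48: acc |= 48<<7 -> acc=6193 shift=14
  byte[2]=0x6C cont=0 payload=0x6C=108: acc |= 108<<14 -> acc=1775665 shift=21 [end]
Varint 1: bytes[0:3] = B1 B0 6C -> value 1775665 (3 byte(s))
  byte[3]=0x0A cont=0 payload=0x0A=10: acc |= 10<<0 -> acc=10 shift=7 [end]
Varint 2: bytes[3:4] = 0A -> value 10 (1 byte(s))
  byte[4]=0x3D cont=0 payload=0x3D=61: acc |= 61<<0 -> acc=61 shift=7 [end]
Varint 3: bytes[4:5] = 3D -> value 61 (1 byte(s))
  byte[5]=0xED cont=1 payload=0x6D=109: acc |= 109<<0 -> acc=109 shift=7
  byte[6]=0xE1 cont=1 payload=0x61=97: acc |= 97<<7 -> acc=12525 shift=14
  byte[7]=0x25 cont=0 payload=0x25=37: acc |= 37<<14 -> acc=618733 shift=21 [end]
Varint 4: bytes[5:8] = ED E1 25 -> value 618733 (3 byte(s))
  byte[8]=0xF5 cont=1 payload=0x75=117: acc |= 117<<0 -> acc=117 shift=7
  byte[9]=0xAC cont=1 payload=0x2C=44: acc |= 44<<7 -> acc=5749 shift=14
  byte[10]=0x72 cont=0 payload=0x72=114: acc |= 114<<14 -> acc=1873525 shift=21 [end]
Varint 5: bytes[8:11] = F5 AC 72 -> value 1873525 (3 byte(s))

Answer: 1775665 10 61 618733 1873525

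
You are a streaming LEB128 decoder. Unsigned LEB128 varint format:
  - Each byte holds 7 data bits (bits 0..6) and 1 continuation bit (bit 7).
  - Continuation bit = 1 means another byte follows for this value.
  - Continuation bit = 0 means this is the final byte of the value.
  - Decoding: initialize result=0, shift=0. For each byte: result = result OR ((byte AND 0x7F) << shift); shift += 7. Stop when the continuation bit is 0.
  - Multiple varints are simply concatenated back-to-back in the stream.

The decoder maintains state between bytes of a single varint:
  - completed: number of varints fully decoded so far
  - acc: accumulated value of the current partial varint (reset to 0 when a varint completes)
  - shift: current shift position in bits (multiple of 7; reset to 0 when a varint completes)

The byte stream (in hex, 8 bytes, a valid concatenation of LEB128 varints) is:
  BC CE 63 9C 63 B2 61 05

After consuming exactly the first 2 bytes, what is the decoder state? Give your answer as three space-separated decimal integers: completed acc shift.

Answer: 0 10044 14

Derivation:
byte[0]=0xBC cont=1 payload=0x3C: acc |= 60<<0 -> completed=0 acc=60 shift=7
byte[1]=0xCE cont=1 payload=0x4E: acc |= 78<<7 -> completed=0 acc=10044 shift=14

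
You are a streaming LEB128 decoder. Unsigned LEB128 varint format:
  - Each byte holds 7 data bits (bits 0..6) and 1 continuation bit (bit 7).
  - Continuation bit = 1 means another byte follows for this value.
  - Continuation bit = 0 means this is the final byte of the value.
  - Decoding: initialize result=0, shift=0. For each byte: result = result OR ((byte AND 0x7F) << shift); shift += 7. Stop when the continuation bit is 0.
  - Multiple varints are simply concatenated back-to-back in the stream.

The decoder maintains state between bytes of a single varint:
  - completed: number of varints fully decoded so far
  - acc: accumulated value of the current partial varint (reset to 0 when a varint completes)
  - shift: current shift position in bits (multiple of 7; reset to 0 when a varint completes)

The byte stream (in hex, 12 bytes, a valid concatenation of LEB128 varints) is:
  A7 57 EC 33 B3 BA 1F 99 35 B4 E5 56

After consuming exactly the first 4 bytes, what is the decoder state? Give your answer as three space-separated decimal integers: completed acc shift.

byte[0]=0xA7 cont=1 payload=0x27: acc |= 39<<0 -> completed=0 acc=39 shift=7
byte[1]=0x57 cont=0 payload=0x57: varint #1 complete (value=11175); reset -> completed=1 acc=0 shift=0
byte[2]=0xEC cont=1 payload=0x6C: acc |= 108<<0 -> completed=1 acc=108 shift=7
byte[3]=0x33 cont=0 payload=0x33: varint #2 complete (value=6636); reset -> completed=2 acc=0 shift=0

Answer: 2 0 0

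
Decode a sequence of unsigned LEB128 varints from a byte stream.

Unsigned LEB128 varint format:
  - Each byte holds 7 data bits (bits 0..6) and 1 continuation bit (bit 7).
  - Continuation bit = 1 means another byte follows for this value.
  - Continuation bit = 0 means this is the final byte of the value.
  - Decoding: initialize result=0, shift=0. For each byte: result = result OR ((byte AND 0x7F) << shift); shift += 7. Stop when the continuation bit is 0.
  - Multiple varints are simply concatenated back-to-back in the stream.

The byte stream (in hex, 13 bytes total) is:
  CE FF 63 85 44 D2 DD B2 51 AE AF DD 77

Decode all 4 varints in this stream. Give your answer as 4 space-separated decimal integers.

Answer: 1638350 8709 170700498 251090862

Derivation:
  byte[0]=0xCE cont=1 payload=0x4E=78: acc |= 78<<0 -> acc=78 shift=7
  byte[1]=0xFF cont=1 payload=0x7F=127: acc |= 127<<7 -> acc=16334 shift=14
  byte[2]=0x63 cont=0 payload=0x63=99: acc |= 99<<14 -> acc=1638350 shift=21 [end]
Varint 1: bytes[0:3] = CE FF 63 -> value 1638350 (3 byte(s))
  byte[3]=0x85 cont=1 payload=0x05=5: acc |= 5<<0 -> acc=5 shift=7
  byte[4]=0x44 cont=0 payload=0x44=68: acc |= 68<<7 -> acc=8709 shift=14 [end]
Varint 2: bytes[3:5] = 85 44 -> value 8709 (2 byte(s))
  byte[5]=0xD2 cont=1 payload=0x52=82: acc |= 82<<0 -> acc=82 shift=7
  byte[6]=0xDD cont=1 payload=0x5D=93: acc |= 93<<7 -> acc=11986 shift=14
  byte[7]=0xB2 cont=1 payload=0x32=50: acc |= 50<<14 -> acc=831186 shift=21
  byte[8]=0x51 cont=0 payload=0x51=81: acc |= 81<<21 -> acc=170700498 shift=28 [end]
Varint 3: bytes[5:9] = D2 DD B2 51 -> value 170700498 (4 byte(s))
  byte[9]=0xAE cont=1 payload=0x2E=46: acc |= 46<<0 -> acc=46 shift=7
  byte[10]=0xAF cont=1 payload=0x2F=47: acc |= 47<<7 -> acc=6062 shift=14
  byte[11]=0xDD cont=1 payload=0x5D=93: acc |= 93<<14 -> acc=1529774 shift=21
  byte[12]=0x77 cont=0 payload=0x77=119: acc |= 119<<21 -> acc=251090862 shift=28 [end]
Varint 4: bytes[9:13] = AE AF DD 77 -> value 251090862 (4 byte(s))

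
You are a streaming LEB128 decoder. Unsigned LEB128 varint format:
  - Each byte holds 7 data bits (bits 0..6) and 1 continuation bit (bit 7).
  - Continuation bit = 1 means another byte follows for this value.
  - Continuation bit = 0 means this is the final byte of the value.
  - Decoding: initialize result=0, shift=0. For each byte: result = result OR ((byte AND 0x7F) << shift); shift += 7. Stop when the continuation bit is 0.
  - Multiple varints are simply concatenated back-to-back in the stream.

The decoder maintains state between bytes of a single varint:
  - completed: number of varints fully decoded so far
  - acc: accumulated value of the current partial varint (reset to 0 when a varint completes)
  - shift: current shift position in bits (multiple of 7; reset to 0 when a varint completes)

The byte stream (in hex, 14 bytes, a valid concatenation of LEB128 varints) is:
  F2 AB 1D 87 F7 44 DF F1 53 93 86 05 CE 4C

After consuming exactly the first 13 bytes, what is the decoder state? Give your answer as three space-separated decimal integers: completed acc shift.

Answer: 4 78 7

Derivation:
byte[0]=0xF2 cont=1 payload=0x72: acc |= 114<<0 -> completed=0 acc=114 shift=7
byte[1]=0xAB cont=1 payload=0x2B: acc |= 43<<7 -> completed=0 acc=5618 shift=14
byte[2]=0x1D cont=0 payload=0x1D: varint #1 complete (value=480754); reset -> completed=1 acc=0 shift=0
byte[3]=0x87 cont=1 payload=0x07: acc |= 7<<0 -> completed=1 acc=7 shift=7
byte[4]=0xF7 cont=1 payload=0x77: acc |= 119<<7 -> completed=1 acc=15239 shift=14
byte[5]=0x44 cont=0 payload=0x44: varint #2 complete (value=1129351); reset -> completed=2 acc=0 shift=0
byte[6]=0xDF cont=1 payload=0x5F: acc |= 95<<0 -> completed=2 acc=95 shift=7
byte[7]=0xF1 cont=1 payload=0x71: acc |= 113<<7 -> completed=2 acc=14559 shift=14
byte[8]=0x53 cont=0 payload=0x53: varint #3 complete (value=1374431); reset -> completed=3 acc=0 shift=0
byte[9]=0x93 cont=1 payload=0x13: acc |= 19<<0 -> completed=3 acc=19 shift=7
byte[10]=0x86 cont=1 payload=0x06: acc |= 6<<7 -> completed=3 acc=787 shift=14
byte[11]=0x05 cont=0 payload=0x05: varint #4 complete (value=82707); reset -> completed=4 acc=0 shift=0
byte[12]=0xCE cont=1 payload=0x4E: acc |= 78<<0 -> completed=4 acc=78 shift=7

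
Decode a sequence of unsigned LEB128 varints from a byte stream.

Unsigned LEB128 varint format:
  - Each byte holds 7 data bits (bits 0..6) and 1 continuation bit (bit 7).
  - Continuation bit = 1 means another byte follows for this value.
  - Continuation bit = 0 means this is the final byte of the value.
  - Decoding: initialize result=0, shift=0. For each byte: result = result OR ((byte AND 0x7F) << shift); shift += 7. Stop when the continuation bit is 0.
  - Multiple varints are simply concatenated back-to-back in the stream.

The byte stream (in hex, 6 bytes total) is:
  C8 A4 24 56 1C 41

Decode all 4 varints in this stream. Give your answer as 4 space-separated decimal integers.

  byte[0]=0xC8 cont=1 payload=0x48=72: acc |= 72<<0 -> acc=72 shift=7
  byte[1]=0xA4 cont=1 payload=0x24=36: acc |= 36<<7 -> acc=4680 shift=14
  byte[2]=0x24 cont=0 payload=0x24=36: acc |= 36<<14 -> acc=594504 shift=21 [end]
Varint 1: bytes[0:3] = C8 A4 24 -> value 594504 (3 byte(s))
  byte[3]=0x56 cont=0 payload=0x56=86: acc |= 86<<0 -> acc=86 shift=7 [end]
Varint 2: bytes[3:4] = 56 -> value 86 (1 byte(s))
  byte[4]=0x1C cont=0 payload=0x1C=28: acc |= 28<<0 -> acc=28 shift=7 [end]
Varint 3: bytes[4:5] = 1C -> value 28 (1 byte(s))
  byte[5]=0x41 cont=0 payload=0x41=65: acc |= 65<<0 -> acc=65 shift=7 [end]
Varint 4: bytes[5:6] = 41 -> value 65 (1 byte(s))

Answer: 594504 86 28 65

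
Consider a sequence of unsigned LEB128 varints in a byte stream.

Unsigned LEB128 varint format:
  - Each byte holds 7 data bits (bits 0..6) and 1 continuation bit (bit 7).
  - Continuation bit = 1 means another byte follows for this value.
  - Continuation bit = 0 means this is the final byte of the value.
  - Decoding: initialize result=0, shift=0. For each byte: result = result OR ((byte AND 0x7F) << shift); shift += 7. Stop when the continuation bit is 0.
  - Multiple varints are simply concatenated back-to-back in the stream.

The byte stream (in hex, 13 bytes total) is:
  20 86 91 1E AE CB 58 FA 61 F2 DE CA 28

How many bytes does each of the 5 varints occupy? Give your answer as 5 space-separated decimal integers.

  byte[0]=0x20 cont=0 payload=0x20=32: acc |= 32<<0 -> acc=32 shift=7 [end]
Varint 1: bytes[0:1] = 20 -> value 32 (1 byte(s))
  byte[1]=0x86 cont=1 payload=0x06=6: acc |= 6<<0 -> acc=6 shift=7
  byte[2]=0x91 cont=1 payload=0x11=17: acc |= 17<<7 -> acc=2182 shift=14
  byte[3]=0x1E cont=0 payload=0x1E=30: acc |= 30<<14 -> acc=493702 shift=21 [end]
Varint 2: bytes[1:4] = 86 91 1E -> value 493702 (3 byte(s))
  byte[4]=0xAE cont=1 payload=0x2E=46: acc |= 46<<0 -> acc=46 shift=7
  byte[5]=0xCB cont=1 payload=0x4B=75: acc |= 75<<7 -> acc=9646 shift=14
  byte[6]=0x58 cont=0 payload=0x58=88: acc |= 88<<14 -> acc=1451438 shift=21 [end]
Varint 3: bytes[4:7] = AE CB 58 -> value 1451438 (3 byte(s))
  byte[7]=0xFA cont=1 payload=0x7A=122: acc |= 122<<0 -> acc=122 shift=7
  byte[8]=0x61 cont=0 payload=0x61=97: acc |= 97<<7 -> acc=12538 shift=14 [end]
Varint 4: bytes[7:9] = FA 61 -> value 12538 (2 byte(s))
  byte[9]=0xF2 cont=1 payload=0x72=114: acc |= 114<<0 -> acc=114 shift=7
  byte[10]=0xDE cont=1 payload=0x5E=94: acc |= 94<<7 -> acc=12146 shift=14
  byte[11]=0xCA cont=1 payload=0x4A=74: acc |= 74<<14 -> acc=1224562 shift=21
  byte[12]=0x28 cont=0 payload=0x28=40: acc |= 40<<21 -> acc=85110642 shift=28 [end]
Varint 5: bytes[9:13] = F2 DE CA 28 -> value 85110642 (4 byte(s))

Answer: 1 3 3 2 4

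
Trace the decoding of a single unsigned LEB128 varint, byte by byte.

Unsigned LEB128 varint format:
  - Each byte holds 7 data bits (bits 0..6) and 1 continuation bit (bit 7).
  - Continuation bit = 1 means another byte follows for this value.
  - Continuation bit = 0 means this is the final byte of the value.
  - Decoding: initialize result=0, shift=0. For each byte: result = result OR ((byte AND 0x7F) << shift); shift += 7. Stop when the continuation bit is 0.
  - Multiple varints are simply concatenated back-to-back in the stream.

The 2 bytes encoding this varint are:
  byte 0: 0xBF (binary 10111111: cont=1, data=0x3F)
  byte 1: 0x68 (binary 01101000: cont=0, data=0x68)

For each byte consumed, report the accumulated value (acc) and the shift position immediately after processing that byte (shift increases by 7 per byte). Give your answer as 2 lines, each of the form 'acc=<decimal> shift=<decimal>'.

byte 0=0xBF: payload=0x3F=63, contrib = 63<<0 = 63; acc -> 63, shift -> 7
byte 1=0x68: payload=0x68=104, contrib = 104<<7 = 13312; acc -> 13375, shift -> 14

Answer: acc=63 shift=7
acc=13375 shift=14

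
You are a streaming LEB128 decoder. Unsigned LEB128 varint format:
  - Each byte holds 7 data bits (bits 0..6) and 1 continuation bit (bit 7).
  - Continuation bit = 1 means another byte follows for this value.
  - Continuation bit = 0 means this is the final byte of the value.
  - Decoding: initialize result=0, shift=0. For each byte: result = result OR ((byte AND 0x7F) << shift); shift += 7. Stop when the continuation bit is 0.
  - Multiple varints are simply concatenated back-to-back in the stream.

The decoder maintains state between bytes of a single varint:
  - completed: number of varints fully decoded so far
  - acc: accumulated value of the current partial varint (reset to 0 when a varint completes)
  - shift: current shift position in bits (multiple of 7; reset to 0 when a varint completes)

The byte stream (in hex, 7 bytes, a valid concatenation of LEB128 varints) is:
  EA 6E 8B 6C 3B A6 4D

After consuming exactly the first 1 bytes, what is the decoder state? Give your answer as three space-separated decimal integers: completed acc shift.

Answer: 0 106 7

Derivation:
byte[0]=0xEA cont=1 payload=0x6A: acc |= 106<<0 -> completed=0 acc=106 shift=7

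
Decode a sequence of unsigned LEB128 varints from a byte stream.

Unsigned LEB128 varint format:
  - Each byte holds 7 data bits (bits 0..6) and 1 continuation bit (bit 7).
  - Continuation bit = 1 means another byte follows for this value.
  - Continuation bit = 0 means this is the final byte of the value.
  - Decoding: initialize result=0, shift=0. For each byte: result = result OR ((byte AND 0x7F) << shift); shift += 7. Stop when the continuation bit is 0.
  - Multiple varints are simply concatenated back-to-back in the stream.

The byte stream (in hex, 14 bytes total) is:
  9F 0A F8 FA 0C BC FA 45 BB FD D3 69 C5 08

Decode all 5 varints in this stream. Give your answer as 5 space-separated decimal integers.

Answer: 1311 212344 1146172 221576891 1093

Derivation:
  byte[0]=0x9F cont=1 payload=0x1F=31: acc |= 31<<0 -> acc=31 shift=7
  byte[1]=0x0A cont=0 payload=0x0A=10: acc |= 10<<7 -> acc=1311 shift=14 [end]
Varint 1: bytes[0:2] = 9F 0A -> value 1311 (2 byte(s))
  byte[2]=0xF8 cont=1 payload=0x78=120: acc |= 120<<0 -> acc=120 shift=7
  byte[3]=0xFA cont=1 payload=0x7A=122: acc |= 122<<7 -> acc=15736 shift=14
  byte[4]=0x0C cont=0 payload=0x0C=12: acc |= 12<<14 -> acc=212344 shift=21 [end]
Varint 2: bytes[2:5] = F8 FA 0C -> value 212344 (3 byte(s))
  byte[5]=0xBC cont=1 payload=0x3C=60: acc |= 60<<0 -> acc=60 shift=7
  byte[6]=0xFA cont=1 payload=0x7A=122: acc |= 122<<7 -> acc=15676 shift=14
  byte[7]=0x45 cont=0 payload=0x45=69: acc |= 69<<14 -> acc=1146172 shift=21 [end]
Varint 3: bytes[5:8] = BC FA 45 -> value 1146172 (3 byte(s))
  byte[8]=0xBB cont=1 payload=0x3B=59: acc |= 59<<0 -> acc=59 shift=7
  byte[9]=0xFD cont=1 payload=0x7D=125: acc |= 125<<7 -> acc=16059 shift=14
  byte[10]=0xD3 cont=1 payload=0x53=83: acc |= 83<<14 -> acc=1375931 shift=21
  byte[11]=0x69 cont=0 payload=0x69=105: acc |= 105<<21 -> acc=221576891 shift=28 [end]
Varint 4: bytes[8:12] = BB FD D3 69 -> value 221576891 (4 byte(s))
  byte[12]=0xC5 cont=1 payload=0x45=69: acc |= 69<<0 -> acc=69 shift=7
  byte[13]=0x08 cont=0 payload=0x08=8: acc |= 8<<7 -> acc=1093 shift=14 [end]
Varint 5: bytes[12:14] = C5 08 -> value 1093 (2 byte(s))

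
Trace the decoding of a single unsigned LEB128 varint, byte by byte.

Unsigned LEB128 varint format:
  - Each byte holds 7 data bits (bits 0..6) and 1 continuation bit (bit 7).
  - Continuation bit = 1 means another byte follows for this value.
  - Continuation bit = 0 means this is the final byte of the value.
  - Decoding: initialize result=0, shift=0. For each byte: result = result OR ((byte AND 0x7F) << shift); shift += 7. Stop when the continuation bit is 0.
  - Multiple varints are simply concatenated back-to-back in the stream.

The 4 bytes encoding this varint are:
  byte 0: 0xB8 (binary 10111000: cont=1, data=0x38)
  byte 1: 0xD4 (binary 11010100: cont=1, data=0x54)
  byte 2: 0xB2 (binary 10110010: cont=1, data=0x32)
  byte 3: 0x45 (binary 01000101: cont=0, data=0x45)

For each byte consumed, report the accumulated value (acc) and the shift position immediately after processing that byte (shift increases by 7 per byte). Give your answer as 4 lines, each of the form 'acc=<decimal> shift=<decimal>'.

byte 0=0xB8: payload=0x38=56, contrib = 56<<0 = 56; acc -> 56, shift -> 7
byte 1=0xD4: payload=0x54=84, contrib = 84<<7 = 10752; acc -> 10808, shift -> 14
byte 2=0xB2: payload=0x32=50, contrib = 50<<14 = 819200; acc -> 830008, shift -> 21
byte 3=0x45: payload=0x45=69, contrib = 69<<21 = 144703488; acc -> 145533496, shift -> 28

Answer: acc=56 shift=7
acc=10808 shift=14
acc=830008 shift=21
acc=145533496 shift=28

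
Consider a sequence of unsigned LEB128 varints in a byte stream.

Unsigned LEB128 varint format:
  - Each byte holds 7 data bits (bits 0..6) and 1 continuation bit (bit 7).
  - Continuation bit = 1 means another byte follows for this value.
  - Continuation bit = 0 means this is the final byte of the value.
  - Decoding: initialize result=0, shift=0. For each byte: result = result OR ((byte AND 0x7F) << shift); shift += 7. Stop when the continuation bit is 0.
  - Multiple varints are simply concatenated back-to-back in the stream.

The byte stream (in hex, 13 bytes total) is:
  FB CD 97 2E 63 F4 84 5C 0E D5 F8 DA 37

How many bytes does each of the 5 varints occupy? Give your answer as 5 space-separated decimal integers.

  byte[0]=0xFB cont=1 payload=0x7B=123: acc |= 123<<0 -> acc=123 shift=7
  byte[1]=0xCD cont=1 payload=0x4D=77: acc |= 77<<7 -> acc=9979 shift=14
  byte[2]=0x97 cont=1 payload=0x17=23: acc |= 23<<14 -> acc=386811 shift=21
  byte[3]=0x2E cont=0 payload=0x2E=46: acc |= 46<<21 -> acc=96855803 shift=28 [end]
Varint 1: bytes[0:4] = FB CD 97 2E -> value 96855803 (4 byte(s))
  byte[4]=0x63 cont=0 payload=0x63=99: acc |= 99<<0 -> acc=99 shift=7 [end]
Varint 2: bytes[4:5] = 63 -> value 99 (1 byte(s))
  byte[5]=0xF4 cont=1 payload=0x74=116: acc |= 116<<0 -> acc=116 shift=7
  byte[6]=0x84 cont=1 payload=0x04=4: acc |= 4<<7 -> acc=628 shift=14
  byte[7]=0x5C cont=0 payload=0x5C=92: acc |= 92<<14 -> acc=1507956 shift=21 [end]
Varint 3: bytes[5:8] = F4 84 5C -> value 1507956 (3 byte(s))
  byte[8]=0x0E cont=0 payload=0x0E=14: acc |= 14<<0 -> acc=14 shift=7 [end]
Varint 4: bytes[8:9] = 0E -> value 14 (1 byte(s))
  byte[9]=0xD5 cont=1 payload=0x55=85: acc |= 85<<0 -> acc=85 shift=7
  byte[10]=0xF8 cont=1 payload=0x78=120: acc |= 120<<7 -> acc=15445 shift=14
  byte[11]=0xDA cont=1 payload=0x5A=90: acc |= 90<<14 -> acc=1490005 shift=21
  byte[12]=0x37 cont=0 payload=0x37=55: acc |= 55<<21 -> acc=116833365 shift=28 [end]
Varint 5: bytes[9:13] = D5 F8 DA 37 -> value 116833365 (4 byte(s))

Answer: 4 1 3 1 4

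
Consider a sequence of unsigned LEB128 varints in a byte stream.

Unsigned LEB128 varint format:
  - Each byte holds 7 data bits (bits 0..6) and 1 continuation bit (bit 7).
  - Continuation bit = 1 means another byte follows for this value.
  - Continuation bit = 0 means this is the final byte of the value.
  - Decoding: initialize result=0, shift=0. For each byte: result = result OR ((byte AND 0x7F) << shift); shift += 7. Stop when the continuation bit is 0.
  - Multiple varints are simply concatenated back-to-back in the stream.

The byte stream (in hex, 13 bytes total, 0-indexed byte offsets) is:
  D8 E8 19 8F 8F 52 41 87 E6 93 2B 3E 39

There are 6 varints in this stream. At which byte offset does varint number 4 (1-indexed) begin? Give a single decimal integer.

Answer: 7

Derivation:
  byte[0]=0xD8 cont=1 payload=0x58=88: acc |= 88<<0 -> acc=88 shift=7
  byte[1]=0xE8 cont=1 payload=0x68=104: acc |= 104<<7 -> acc=13400 shift=14
  byte[2]=0x19 cont=0 payload=0x19=25: acc |= 25<<14 -> acc=423000 shift=21 [end]
Varint 1: bytes[0:3] = D8 E8 19 -> value 423000 (3 byte(s))
  byte[3]=0x8F cont=1 payload=0x0F=15: acc |= 15<<0 -> acc=15 shift=7
  byte[4]=0x8F cont=1 payload=0x0F=15: acc |= 15<<7 -> acc=1935 shift=14
  byte[5]=0x52 cont=0 payload=0x52=82: acc |= 82<<14 -> acc=1345423 shift=21 [end]
Varint 2: bytes[3:6] = 8F 8F 52 -> value 1345423 (3 byte(s))
  byte[6]=0x41 cont=0 payload=0x41=65: acc |= 65<<0 -> acc=65 shift=7 [end]
Varint 3: bytes[6:7] = 41 -> value 65 (1 byte(s))
  byte[7]=0x87 cont=1 payload=0x07=7: acc |= 7<<0 -> acc=7 shift=7
  byte[8]=0xE6 cont=1 payload=0x66=102: acc |= 102<<7 -> acc=13063 shift=14
  byte[9]=0x93 cont=1 payload=0x13=19: acc |= 19<<14 -> acc=324359 shift=21
  byte[10]=0x2B cont=0 payload=0x2B=43: acc |= 43<<21 -> acc=90501895 shift=28 [end]
Varint 4: bytes[7:11] = 87 E6 93 2B -> value 90501895 (4 byte(s))
  byte[11]=0x3E cont=0 payload=0x3E=62: acc |= 62<<0 -> acc=62 shift=7 [end]
Varint 5: bytes[11:12] = 3E -> value 62 (1 byte(s))
  byte[12]=0x39 cont=0 payload=0x39=57: acc |= 57<<0 -> acc=57 shift=7 [end]
Varint 6: bytes[12:13] = 39 -> value 57 (1 byte(s))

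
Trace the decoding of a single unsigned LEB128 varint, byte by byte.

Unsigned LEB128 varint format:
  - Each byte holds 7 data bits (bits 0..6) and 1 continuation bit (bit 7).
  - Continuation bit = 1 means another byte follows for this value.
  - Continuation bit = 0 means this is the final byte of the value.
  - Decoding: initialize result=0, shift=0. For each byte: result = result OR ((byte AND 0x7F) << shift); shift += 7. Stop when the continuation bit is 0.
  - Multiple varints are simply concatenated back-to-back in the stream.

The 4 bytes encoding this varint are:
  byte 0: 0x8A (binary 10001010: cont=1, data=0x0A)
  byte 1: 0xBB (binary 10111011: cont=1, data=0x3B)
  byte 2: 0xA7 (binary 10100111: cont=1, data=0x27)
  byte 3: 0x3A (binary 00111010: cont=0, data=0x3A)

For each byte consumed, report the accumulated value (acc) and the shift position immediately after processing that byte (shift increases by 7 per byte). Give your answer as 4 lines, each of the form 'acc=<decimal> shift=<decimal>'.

byte 0=0x8A: payload=0x0A=10, contrib = 10<<0 = 10; acc -> 10, shift -> 7
byte 1=0xBB: payload=0x3B=59, contrib = 59<<7 = 7552; acc -> 7562, shift -> 14
byte 2=0xA7: payload=0x27=39, contrib = 39<<14 = 638976; acc -> 646538, shift -> 21
byte 3=0x3A: payload=0x3A=58, contrib = 58<<21 = 121634816; acc -> 122281354, shift -> 28

Answer: acc=10 shift=7
acc=7562 shift=14
acc=646538 shift=21
acc=122281354 shift=28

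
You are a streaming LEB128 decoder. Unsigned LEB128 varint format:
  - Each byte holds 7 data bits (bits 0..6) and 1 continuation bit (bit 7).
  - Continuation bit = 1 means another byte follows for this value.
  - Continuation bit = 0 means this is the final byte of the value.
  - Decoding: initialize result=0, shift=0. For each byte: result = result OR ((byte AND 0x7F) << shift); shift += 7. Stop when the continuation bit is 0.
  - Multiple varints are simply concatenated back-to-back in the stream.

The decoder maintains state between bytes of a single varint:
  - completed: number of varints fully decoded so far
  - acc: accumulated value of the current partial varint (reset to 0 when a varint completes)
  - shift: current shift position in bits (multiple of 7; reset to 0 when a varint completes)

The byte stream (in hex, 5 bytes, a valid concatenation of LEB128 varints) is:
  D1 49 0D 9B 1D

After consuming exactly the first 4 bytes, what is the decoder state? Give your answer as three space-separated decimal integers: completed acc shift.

Answer: 2 27 7

Derivation:
byte[0]=0xD1 cont=1 payload=0x51: acc |= 81<<0 -> completed=0 acc=81 shift=7
byte[1]=0x49 cont=0 payload=0x49: varint #1 complete (value=9425); reset -> completed=1 acc=0 shift=0
byte[2]=0x0D cont=0 payload=0x0D: varint #2 complete (value=13); reset -> completed=2 acc=0 shift=0
byte[3]=0x9B cont=1 payload=0x1B: acc |= 27<<0 -> completed=2 acc=27 shift=7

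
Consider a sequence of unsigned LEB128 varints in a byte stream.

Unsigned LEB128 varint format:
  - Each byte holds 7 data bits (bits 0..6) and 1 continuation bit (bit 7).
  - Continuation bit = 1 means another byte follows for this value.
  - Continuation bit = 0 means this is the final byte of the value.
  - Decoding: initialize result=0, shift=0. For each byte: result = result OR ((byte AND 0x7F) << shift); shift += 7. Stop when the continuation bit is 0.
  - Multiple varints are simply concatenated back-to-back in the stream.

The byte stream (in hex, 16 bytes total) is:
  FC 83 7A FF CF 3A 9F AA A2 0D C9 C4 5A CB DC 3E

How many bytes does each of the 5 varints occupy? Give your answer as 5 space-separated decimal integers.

  byte[0]=0xFC cont=1 payload=0x7C=124: acc |= 124<<0 -> acc=124 shift=7
  byte[1]=0x83 cont=1 payload=0x03=3: acc |= 3<<7 -> acc=508 shift=14
  byte[2]=0x7A cont=0 payload=0x7A=122: acc |= 122<<14 -> acc=1999356 shift=21 [end]
Varint 1: bytes[0:3] = FC 83 7A -> value 1999356 (3 byte(s))
  byte[3]=0xFF cont=1 payload=0x7F=127: acc |= 127<<0 -> acc=127 shift=7
  byte[4]=0xCF cont=1 payload=0x4F=79: acc |= 79<<7 -> acc=10239 shift=14
  byte[5]=0x3A cont=0 payload=0x3A=58: acc |= 58<<14 -> acc=960511 shift=21 [end]
Varint 2: bytes[3:6] = FF CF 3A -> value 960511 (3 byte(s))
  byte[6]=0x9F cont=1 payload=0x1F=31: acc |= 31<<0 -> acc=31 shift=7
  byte[7]=0xAA cont=1 payload=0x2A=42: acc |= 42<<7 -> acc=5407 shift=14
  byte[8]=0xA2 cont=1 payload=0x22=34: acc |= 34<<14 -> acc=562463 shift=21
  byte[9]=0x0D cont=0 payload=0x0D=13: acc |= 13<<21 -> acc=27825439 shift=28 [end]
Varint 3: bytes[6:10] = 9F AA A2 0D -> value 27825439 (4 byte(s))
  byte[10]=0xC9 cont=1 payload=0x49=73: acc |= 73<<0 -> acc=73 shift=7
  byte[11]=0xC4 cont=1 payload=0x44=68: acc |= 68<<7 -> acc=8777 shift=14
  byte[12]=0x5A cont=0 payload=0x5A=90: acc |= 90<<14 -> acc=1483337 shift=21 [end]
Varint 4: bytes[10:13] = C9 C4 5A -> value 1483337 (3 byte(s))
  byte[13]=0xCB cont=1 payload=0x4B=75: acc |= 75<<0 -> acc=75 shift=7
  byte[14]=0xDC cont=1 payload=0x5C=92: acc |= 92<<7 -> acc=11851 shift=14
  byte[15]=0x3E cont=0 payload=0x3E=62: acc |= 62<<14 -> acc=1027659 shift=21 [end]
Varint 5: bytes[13:16] = CB DC 3E -> value 1027659 (3 byte(s))

Answer: 3 3 4 3 3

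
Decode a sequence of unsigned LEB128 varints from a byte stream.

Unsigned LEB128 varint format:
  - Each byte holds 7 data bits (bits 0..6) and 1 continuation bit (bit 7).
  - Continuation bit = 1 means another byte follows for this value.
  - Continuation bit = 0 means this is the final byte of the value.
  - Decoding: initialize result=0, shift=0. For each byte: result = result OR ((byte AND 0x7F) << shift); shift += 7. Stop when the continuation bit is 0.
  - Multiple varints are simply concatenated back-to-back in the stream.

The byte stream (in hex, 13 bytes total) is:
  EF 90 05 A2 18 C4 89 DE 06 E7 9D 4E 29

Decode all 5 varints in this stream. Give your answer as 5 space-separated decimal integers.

Answer: 84079 3106 14124228 1281767 41

Derivation:
  byte[0]=0xEF cont=1 payload=0x6F=111: acc |= 111<<0 -> acc=111 shift=7
  byte[1]=0x90 cont=1 payload=0x10=16: acc |= 16<<7 -> acc=2159 shift=14
  byte[2]=0x05 cont=0 payload=0x05=5: acc |= 5<<14 -> acc=84079 shift=21 [end]
Varint 1: bytes[0:3] = EF 90 05 -> value 84079 (3 byte(s))
  byte[3]=0xA2 cont=1 payload=0x22=34: acc |= 34<<0 -> acc=34 shift=7
  byte[4]=0x18 cont=0 payload=0x18=24: acc |= 24<<7 -> acc=3106 shift=14 [end]
Varint 2: bytes[3:5] = A2 18 -> value 3106 (2 byte(s))
  byte[5]=0xC4 cont=1 payload=0x44=68: acc |= 68<<0 -> acc=68 shift=7
  byte[6]=0x89 cont=1 payload=0x09=9: acc |= 9<<7 -> acc=1220 shift=14
  byte[7]=0xDE cont=1 payload=0x5E=94: acc |= 94<<14 -> acc=1541316 shift=21
  byte[8]=0x06 cont=0 payload=0x06=6: acc |= 6<<21 -> acc=14124228 shift=28 [end]
Varint 3: bytes[5:9] = C4 89 DE 06 -> value 14124228 (4 byte(s))
  byte[9]=0xE7 cont=1 payload=0x67=103: acc |= 103<<0 -> acc=103 shift=7
  byte[10]=0x9D cont=1 payload=0x1D=29: acc |= 29<<7 -> acc=3815 shift=14
  byte[11]=0x4E cont=0 payload=0x4E=78: acc |= 78<<14 -> acc=1281767 shift=21 [end]
Varint 4: bytes[9:12] = E7 9D 4E -> value 1281767 (3 byte(s))
  byte[12]=0x29 cont=0 payload=0x29=41: acc |= 41<<0 -> acc=41 shift=7 [end]
Varint 5: bytes[12:13] = 29 -> value 41 (1 byte(s))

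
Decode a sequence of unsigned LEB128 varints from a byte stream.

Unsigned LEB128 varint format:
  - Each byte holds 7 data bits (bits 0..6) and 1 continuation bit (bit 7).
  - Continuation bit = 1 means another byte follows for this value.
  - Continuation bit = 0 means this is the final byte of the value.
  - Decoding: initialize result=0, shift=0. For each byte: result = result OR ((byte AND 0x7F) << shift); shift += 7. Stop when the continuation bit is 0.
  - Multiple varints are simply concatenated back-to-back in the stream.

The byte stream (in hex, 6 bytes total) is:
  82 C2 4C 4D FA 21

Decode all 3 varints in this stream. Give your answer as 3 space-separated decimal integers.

  byte[0]=0x82 cont=1 payload=0x02=2: acc |= 2<<0 -> acc=2 shift=7
  byte[1]=0xC2 cont=1 payload=0x42=66: acc |= 66<<7 -> acc=8450 shift=14
  byte[2]=0x4C cont=0 payload=0x4C=76: acc |= 76<<14 -> acc=1253634 shift=21 [end]
Varint 1: bytes[0:3] = 82 C2 4C -> value 1253634 (3 byte(s))
  byte[3]=0x4D cont=0 payload=0x4D=77: acc |= 77<<0 -> acc=77 shift=7 [end]
Varint 2: bytes[3:4] = 4D -> value 77 (1 byte(s))
  byte[4]=0xFA cont=1 payload=0x7A=122: acc |= 122<<0 -> acc=122 shift=7
  byte[5]=0x21 cont=0 payload=0x21=33: acc |= 33<<7 -> acc=4346 shift=14 [end]
Varint 3: bytes[4:6] = FA 21 -> value 4346 (2 byte(s))

Answer: 1253634 77 4346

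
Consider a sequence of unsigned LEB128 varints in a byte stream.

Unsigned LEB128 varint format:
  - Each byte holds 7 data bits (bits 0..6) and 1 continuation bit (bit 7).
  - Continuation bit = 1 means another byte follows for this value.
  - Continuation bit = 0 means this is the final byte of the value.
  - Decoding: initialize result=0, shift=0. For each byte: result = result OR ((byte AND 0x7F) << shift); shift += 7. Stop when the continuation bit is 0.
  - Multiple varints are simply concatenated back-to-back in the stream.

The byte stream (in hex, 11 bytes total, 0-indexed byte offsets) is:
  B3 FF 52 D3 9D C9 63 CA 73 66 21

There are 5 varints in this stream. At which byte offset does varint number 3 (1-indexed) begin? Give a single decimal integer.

Answer: 7

Derivation:
  byte[0]=0xB3 cont=1 payload=0x33=51: acc |= 51<<0 -> acc=51 shift=7
  byte[1]=0xFF cont=1 payload=0x7F=127: acc |= 127<<7 -> acc=16307 shift=14
  byte[2]=0x52 cont=0 payload=0x52=82: acc |= 82<<14 -> acc=1359795 shift=21 [end]
Varint 1: bytes[0:3] = B3 FF 52 -> value 1359795 (3 byte(s))
  byte[3]=0xD3 cont=1 payload=0x53=83: acc |= 83<<0 -> acc=83 shift=7
  byte[4]=0x9D cont=1 payload=0x1D=29: acc |= 29<<7 -> acc=3795 shift=14
  byte[5]=0xC9 cont=1 payload=0x49=73: acc |= 73<<14 -> acc=1199827 shift=21
  byte[6]=0x63 cont=0 payload=0x63=99: acc |= 99<<21 -> acc=208817875 shift=28 [end]
Varint 2: bytes[3:7] = D3 9D C9 63 -> value 208817875 (4 byte(s))
  byte[7]=0xCA cont=1 payload=0x4A=74: acc |= 74<<0 -> acc=74 shift=7
  byte[8]=0x73 cont=0 payload=0x73=115: acc |= 115<<7 -> acc=14794 shift=14 [end]
Varint 3: bytes[7:9] = CA 73 -> value 14794 (2 byte(s))
  byte[9]=0x66 cont=0 payload=0x66=102: acc |= 102<<0 -> acc=102 shift=7 [end]
Varint 4: bytes[9:10] = 66 -> value 102 (1 byte(s))
  byte[10]=0x21 cont=0 payload=0x21=33: acc |= 33<<0 -> acc=33 shift=7 [end]
Varint 5: bytes[10:11] = 21 -> value 33 (1 byte(s))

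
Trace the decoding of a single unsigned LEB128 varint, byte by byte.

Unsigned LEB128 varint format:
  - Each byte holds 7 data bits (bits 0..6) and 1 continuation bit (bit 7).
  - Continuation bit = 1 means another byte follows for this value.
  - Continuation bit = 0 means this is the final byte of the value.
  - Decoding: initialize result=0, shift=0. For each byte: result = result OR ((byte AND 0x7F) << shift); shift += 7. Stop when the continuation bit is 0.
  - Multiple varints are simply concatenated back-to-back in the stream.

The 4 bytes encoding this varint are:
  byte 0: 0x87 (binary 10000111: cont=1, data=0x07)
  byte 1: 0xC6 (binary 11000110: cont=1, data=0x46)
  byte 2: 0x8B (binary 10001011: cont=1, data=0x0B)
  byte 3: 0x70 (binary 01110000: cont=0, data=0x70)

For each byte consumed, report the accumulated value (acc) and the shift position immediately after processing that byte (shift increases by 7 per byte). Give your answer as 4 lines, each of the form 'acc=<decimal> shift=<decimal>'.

byte 0=0x87: payload=0x07=7, contrib = 7<<0 = 7; acc -> 7, shift -> 7
byte 1=0xC6: payload=0x46=70, contrib = 70<<7 = 8960; acc -> 8967, shift -> 14
byte 2=0x8B: payload=0x0B=11, contrib = 11<<14 = 180224; acc -> 189191, shift -> 21
byte 3=0x70: payload=0x70=112, contrib = 112<<21 = 234881024; acc -> 235070215, shift -> 28

Answer: acc=7 shift=7
acc=8967 shift=14
acc=189191 shift=21
acc=235070215 shift=28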